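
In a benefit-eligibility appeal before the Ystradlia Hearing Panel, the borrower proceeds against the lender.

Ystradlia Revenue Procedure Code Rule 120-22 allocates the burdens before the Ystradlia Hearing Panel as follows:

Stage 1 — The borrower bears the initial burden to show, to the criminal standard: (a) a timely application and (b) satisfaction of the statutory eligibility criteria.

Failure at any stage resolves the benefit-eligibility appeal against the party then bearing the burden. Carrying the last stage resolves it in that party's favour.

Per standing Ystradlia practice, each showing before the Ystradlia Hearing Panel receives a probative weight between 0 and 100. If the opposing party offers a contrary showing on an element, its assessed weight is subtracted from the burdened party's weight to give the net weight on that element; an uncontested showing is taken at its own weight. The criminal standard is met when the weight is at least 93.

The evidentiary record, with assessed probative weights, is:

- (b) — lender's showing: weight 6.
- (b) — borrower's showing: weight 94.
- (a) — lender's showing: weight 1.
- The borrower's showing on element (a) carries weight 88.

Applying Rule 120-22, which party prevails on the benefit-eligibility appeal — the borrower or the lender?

Stage 1 (borrower, the criminal standard, weight is at least 93): (a) net 88−1=87 < 93 — fails; (b) net 94−6=88 < 93 — fails.
  Not every element is met, so the borrower fails to carry Stage 1.
The analysis ends at Stage 1; the lender prevails.

lender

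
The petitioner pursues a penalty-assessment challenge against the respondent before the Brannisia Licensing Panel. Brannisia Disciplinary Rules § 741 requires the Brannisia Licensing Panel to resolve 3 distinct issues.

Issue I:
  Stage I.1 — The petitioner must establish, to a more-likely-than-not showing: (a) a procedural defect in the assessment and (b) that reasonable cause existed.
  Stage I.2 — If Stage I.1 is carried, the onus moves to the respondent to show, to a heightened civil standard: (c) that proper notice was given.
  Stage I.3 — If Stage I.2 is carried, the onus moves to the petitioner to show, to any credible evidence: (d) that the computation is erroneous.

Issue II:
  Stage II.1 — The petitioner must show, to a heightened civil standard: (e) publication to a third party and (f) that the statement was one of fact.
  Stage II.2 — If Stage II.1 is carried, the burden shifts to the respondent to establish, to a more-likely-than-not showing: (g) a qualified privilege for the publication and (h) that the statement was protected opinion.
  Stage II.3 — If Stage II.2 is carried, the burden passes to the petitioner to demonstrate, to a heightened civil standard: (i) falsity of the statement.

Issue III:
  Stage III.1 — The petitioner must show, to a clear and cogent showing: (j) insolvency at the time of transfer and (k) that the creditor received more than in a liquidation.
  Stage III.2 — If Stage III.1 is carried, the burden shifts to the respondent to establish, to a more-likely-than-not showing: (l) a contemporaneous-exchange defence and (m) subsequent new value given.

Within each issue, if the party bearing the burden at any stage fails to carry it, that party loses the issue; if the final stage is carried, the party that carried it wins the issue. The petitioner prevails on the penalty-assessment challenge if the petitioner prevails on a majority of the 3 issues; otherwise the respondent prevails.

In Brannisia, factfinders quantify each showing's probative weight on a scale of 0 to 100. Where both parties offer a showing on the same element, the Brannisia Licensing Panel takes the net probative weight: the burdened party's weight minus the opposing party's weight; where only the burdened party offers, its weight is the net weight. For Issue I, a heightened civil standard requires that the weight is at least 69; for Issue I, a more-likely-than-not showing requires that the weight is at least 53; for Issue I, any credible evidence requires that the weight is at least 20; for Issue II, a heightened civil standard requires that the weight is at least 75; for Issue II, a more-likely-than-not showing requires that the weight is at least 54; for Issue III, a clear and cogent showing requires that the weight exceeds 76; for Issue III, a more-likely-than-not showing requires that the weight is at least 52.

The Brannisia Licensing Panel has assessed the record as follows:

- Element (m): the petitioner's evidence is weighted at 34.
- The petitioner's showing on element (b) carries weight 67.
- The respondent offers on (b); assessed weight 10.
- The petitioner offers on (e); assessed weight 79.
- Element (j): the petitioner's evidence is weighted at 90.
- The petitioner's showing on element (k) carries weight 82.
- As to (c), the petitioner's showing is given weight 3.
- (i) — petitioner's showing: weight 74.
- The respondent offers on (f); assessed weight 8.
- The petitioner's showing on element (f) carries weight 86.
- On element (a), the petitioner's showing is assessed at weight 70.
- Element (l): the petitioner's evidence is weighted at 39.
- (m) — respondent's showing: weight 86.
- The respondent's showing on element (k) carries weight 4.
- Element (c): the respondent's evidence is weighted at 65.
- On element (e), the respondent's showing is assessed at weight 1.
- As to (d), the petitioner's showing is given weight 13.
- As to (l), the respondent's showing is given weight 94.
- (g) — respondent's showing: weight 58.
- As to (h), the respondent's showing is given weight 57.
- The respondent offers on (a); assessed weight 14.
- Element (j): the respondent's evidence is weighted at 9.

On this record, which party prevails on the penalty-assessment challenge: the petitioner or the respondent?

respondent

— Issue I —
At Stage I.1 the petitioner must meet a more-likely-than-not showing (weight is at least 53): on (a) the weight is 70 less the opposing 14 gives net 56, which does reach 53, so (a) meets the standard; on (b) the weight is 67 less the opposing 10 gives net 57, ≥ 53, so (b) meets the standard.
  The petitioner carries Stage I.1; the respondent now bears the burden.
At Stage I.2 the respondent must meet a heightened civil standard (weight is at least 69): on (c) the weight is 65 less the opposing 3 gives net 62, < 69, so (c) does not meet the standard.
  Not every element is met, so the respondent fails to carry Stage I.2.
The petitioner prevails on this issue.
— Issue II —
Stage II.1 — burden on petitioner; standard: a heightened civil standard (weight is at least 75).
    (e): 79 − 1 = 78 ≥ 75 [met]
    (f): 86 − 8 = 78 ≥ 75 [met]
  Stage II.1 carried; the burden shifts to the respondent.
Stage II.2 — burden on respondent; standard: a more-likely-than-not showing (weight is at least 54).
    (g): 58 ≥ 54 [met]
    (h): 57 ≥ 54 [met]
  Stage II.2 carried; the burden shifts to the petitioner.
Stage II.3 — burden on petitioner; standard: a heightened civil standard (weight is at least 75).
    (i): 74 < 75 [not met]
  The petitioner does not carry Stage II.3.
The respondent prevails on this issue.
— Issue III —
Stage III.1 — burden on petitioner; standard: a clear and cogent showing (weight exceeds 76).
    (j): 90 − 9 = 81 > 76 [met]
    (k): 82 − 4 = 78 > 76 [met]
  All elements met. The burden passes to the respondent.
Stage III.2 — burden on respondent; standard: a more-likely-than-not showing (weight is at least 52).
    (l): 94 − 39 = 55 ≥ 52 [met]
    (m): 86 − 34 = 52 ≥ 52 [met]
  The respondent carries the last stage.
Every stage carried; the respondent prevails on this issue.
Per-issue: Issue I → petitioner; Issue II → respondent; Issue III → respondent. The petitioner must prevail on a majority of issues; overall, the respondent prevails.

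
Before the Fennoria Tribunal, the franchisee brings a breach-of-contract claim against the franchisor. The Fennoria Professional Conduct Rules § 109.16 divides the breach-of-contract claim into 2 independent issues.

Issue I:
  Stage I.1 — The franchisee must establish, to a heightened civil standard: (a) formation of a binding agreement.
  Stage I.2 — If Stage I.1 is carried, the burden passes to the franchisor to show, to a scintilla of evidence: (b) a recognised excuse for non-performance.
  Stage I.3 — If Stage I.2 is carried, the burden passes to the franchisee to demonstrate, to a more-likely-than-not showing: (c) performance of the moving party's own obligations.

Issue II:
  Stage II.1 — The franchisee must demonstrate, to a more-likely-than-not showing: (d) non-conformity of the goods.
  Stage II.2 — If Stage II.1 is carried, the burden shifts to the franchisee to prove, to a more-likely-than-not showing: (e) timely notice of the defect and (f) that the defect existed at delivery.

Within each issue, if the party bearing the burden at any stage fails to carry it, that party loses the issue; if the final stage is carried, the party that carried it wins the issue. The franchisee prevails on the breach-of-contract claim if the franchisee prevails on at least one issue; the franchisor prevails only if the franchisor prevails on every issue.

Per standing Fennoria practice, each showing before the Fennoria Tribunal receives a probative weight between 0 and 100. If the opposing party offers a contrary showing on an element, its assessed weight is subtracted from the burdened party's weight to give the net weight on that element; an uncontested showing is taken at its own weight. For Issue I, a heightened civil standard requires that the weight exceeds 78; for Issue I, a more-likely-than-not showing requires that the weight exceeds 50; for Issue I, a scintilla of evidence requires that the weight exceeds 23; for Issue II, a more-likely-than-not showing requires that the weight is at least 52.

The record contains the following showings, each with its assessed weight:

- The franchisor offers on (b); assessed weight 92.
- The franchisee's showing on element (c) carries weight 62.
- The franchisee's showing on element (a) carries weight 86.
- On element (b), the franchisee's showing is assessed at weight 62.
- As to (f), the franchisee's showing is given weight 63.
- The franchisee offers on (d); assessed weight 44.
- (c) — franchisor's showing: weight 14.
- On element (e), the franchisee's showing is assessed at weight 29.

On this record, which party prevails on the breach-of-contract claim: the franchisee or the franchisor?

— Issue I —
At Stage I.1 the franchisee must meet a heightened civil standard (weight exceeds 78): on (a) the weight is 86, which does exceed 78, so (a) meets the standard.
  Stage I.1 is satisfied; the onus moves to the franchisor.
At Stage I.2 the franchisor must meet a scintilla of evidence (weight exceeds 23): on (b) the weight is 92 less the opposing 62 gives net 30, which does exceed 23, so (b) meets the standard.
  Stage I.2 is satisfied; the onus moves to the franchisee.
At Stage I.3 the franchisee must meet a more-likely-than-not showing (weight exceeds 50): on (c) the weight is 62 less the opposing 14 gives net 48, ≤ 50, so (c) does not meet the standard.
  Not every element is met, so the franchisee fails to carry Stage I.3.
The franchisor prevails on this issue.
— Issue II —
At Stage II.1 the franchisee must meet a more-likely-than-not showing (weight is at least 52): on (d) the weight is 44, which does not reach 52, so (d) does not meet the standard.
  Not every element is met, so the franchisee fails to carry Stage II.1.
So the franchisor prevails on this issue.
Per-issue: Issue I → franchisor; Issue II → franchisor. The franchisee must prevail on at least one issue; overall, the franchisor prevails.

franchisor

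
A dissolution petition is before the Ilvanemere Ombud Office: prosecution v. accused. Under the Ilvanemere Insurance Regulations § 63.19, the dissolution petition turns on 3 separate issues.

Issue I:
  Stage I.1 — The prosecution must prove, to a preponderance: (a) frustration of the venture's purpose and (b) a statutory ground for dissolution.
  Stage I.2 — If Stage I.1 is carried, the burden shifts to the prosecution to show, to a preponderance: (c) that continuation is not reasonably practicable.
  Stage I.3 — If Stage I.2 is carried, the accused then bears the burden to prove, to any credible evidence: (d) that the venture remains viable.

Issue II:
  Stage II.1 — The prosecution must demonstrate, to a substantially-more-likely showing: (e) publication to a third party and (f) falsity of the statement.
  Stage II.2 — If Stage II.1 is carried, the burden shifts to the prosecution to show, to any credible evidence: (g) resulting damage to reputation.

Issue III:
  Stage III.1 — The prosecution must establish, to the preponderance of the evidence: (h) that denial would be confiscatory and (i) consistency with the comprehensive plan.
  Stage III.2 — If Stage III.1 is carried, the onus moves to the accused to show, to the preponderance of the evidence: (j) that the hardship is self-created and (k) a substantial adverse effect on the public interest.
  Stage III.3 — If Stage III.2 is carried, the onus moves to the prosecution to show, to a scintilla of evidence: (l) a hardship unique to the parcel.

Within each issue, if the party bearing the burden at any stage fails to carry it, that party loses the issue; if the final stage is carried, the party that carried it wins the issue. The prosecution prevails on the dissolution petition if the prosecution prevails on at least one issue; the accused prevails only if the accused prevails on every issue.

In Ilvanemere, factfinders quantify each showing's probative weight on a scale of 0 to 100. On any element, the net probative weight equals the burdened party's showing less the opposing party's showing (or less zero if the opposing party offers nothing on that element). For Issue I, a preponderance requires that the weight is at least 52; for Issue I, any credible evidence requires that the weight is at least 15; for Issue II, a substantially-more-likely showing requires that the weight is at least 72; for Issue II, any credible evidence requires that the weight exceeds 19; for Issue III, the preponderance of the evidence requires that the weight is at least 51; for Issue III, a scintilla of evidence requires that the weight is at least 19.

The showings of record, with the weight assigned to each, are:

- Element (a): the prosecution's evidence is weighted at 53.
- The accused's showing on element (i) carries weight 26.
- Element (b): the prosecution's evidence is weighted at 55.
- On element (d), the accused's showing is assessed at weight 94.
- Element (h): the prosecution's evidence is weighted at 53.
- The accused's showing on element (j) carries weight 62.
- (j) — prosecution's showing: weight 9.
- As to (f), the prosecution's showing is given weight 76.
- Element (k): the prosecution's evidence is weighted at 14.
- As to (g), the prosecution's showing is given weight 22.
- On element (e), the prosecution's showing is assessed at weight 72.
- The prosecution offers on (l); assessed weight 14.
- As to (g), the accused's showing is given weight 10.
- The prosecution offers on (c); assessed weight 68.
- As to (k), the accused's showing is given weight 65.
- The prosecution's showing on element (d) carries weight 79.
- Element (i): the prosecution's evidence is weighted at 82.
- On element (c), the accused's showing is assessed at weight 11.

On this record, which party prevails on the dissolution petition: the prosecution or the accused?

— Issue I —
At Stage I.1 the prosecution must meet a preponderance (weight is at least 52): on (a) the weight is 53, ≥ 52, so (a) meets the standard; on (b) the weight is 55, ≥ 52, so (b) meets the standard.
  Stage I.1 is satisfied; the prosecution continues to bear the burden.
At Stage I.2 the prosecution must meet a preponderance (weight is at least 52): on (c) the weight is 68 less the opposing 11 gives net 57, ≥ 52, so (c) meets the standard.
  The prosecution carries Stage I.2; the accused now bears the burden.
At Stage I.3 the accused must meet any credible evidence (weight is at least 15): on (d) the weight is 94 less the opposing 79 gives net 15, ≥ 15, so (d) meets the standard.
  All elements met at the final stage.
With every stage satisfied, the accused prevails on this issue.
— Issue II —
At Stage II.1 the prosecution must meet a substantially-more-likely showing (weight is at least 72): on (e) the weight is 72, ≥ 72, so (e) meets the standard; on (f) the weight is 76, ≥ 72, so (f) meets the standard.
  Stage II.1 is satisfied; the prosecution continues to bear the burden.
At Stage II.2 the prosecution must meet any credible evidence (weight exceeds 19): on (g) the weight is 22 less the opposing 10 gives net 12, which does not exceed 19, so (g) does not meet the standard.
  The prosecution does not carry Stage II.2.
So the accused prevails on this issue.
— Issue III —
At Stage III.1 the prosecution must meet the preponderance of the evidence (weight is at least 51): on (h) the weight is 53, ≥ 51, so (h) meets the standard; on (i) the weight is 82 less the opposing 26 gives net 56, which does reach 51, so (i) meets the standard.
  The prosecution carries Stage III.1; the accused now bears the burden.
At Stage III.2 the accused must meet the preponderance of the evidence (weight is at least 51): on (j) the weight is 62 less the opposing 9 gives net 53, which does reach 51, so (j) meets the standard; on (k) the weight is 65 less the opposing 14 gives net 51, which does reach 51, so (k) meets the standard.
  Stage III.2 carried; the burden shifts to the prosecution.
At Stage III.3 the prosecution must meet a scintilla of evidence (weight is at least 19): on (l) the weight is 14, < 19, so (l) does not meet the standard.
  The prosecution does not carry Stage III.3.
So the accused prevails on this issue.
Per-issue: Issue I → accused; Issue II → accused; Issue III → accused. The prosecution must prevail on at least one issue; overall, the accused prevails.

accused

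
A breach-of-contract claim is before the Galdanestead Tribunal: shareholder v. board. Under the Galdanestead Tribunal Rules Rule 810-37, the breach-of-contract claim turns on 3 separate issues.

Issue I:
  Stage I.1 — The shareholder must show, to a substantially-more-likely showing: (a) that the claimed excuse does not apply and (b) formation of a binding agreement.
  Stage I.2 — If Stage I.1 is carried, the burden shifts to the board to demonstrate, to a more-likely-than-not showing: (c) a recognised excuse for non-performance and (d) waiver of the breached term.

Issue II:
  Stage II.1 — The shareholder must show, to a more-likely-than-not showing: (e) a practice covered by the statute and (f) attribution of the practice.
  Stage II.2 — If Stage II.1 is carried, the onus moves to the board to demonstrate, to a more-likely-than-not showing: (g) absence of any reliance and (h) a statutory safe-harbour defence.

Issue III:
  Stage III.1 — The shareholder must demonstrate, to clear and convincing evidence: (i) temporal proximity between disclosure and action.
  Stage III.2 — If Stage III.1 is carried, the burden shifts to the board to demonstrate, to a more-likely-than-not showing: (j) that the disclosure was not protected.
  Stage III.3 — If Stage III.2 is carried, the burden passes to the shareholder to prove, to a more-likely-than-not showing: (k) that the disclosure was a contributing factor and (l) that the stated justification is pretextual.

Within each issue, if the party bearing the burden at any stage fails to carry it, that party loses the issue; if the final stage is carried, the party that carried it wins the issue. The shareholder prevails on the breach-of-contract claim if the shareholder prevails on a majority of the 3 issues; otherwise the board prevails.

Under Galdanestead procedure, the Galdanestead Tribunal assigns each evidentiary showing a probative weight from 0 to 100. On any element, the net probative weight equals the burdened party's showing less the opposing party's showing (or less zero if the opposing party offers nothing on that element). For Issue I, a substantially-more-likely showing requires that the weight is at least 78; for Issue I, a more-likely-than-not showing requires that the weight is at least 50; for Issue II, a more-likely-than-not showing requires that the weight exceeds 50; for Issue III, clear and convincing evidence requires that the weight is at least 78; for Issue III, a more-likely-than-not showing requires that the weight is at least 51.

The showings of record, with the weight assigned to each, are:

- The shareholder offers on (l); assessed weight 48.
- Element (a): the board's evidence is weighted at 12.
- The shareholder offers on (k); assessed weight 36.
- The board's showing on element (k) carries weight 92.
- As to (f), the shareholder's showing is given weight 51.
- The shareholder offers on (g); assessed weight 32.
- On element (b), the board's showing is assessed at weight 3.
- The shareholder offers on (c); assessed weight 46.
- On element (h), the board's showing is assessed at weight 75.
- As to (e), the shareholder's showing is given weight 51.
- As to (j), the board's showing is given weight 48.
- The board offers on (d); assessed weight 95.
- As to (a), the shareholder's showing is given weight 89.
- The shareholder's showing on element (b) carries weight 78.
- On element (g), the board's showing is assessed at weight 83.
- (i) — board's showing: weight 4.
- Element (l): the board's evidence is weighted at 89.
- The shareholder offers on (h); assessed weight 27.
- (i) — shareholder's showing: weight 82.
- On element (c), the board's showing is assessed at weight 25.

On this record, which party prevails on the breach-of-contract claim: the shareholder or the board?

— Issue I —
Stage I.1 (shareholder, a substantially-more-likely showing, weight is at least 78): (a) net 89−12=77 < 78 — fails; (b) net 78−3=75 < 78 — fails.
  The shareholder does not carry Stage I.1.
The board prevails on this issue.
— Issue II —
Stage II.1 — burden on shareholder; standard: a more-likely-than-not showing (weight exceeds 50).
    (e): 51 > 50 [met]
    (f): 51 > 50 [met]
  All elements met. The burden passes to the board.
Stage II.2 — burden on board; standard: a more-likely-than-not showing (weight exceeds 50).
    (g): 83 − 32 = 51 > 50 [met]
    (h): 75 − 27 = 48 ≤ 50 [not met]
  Stage II.2 not carried; the board fails its burden.
The analysis ends at Stage II.2; the shareholder prevails on this issue.
— Issue III —
At Stage III.1 the shareholder must meet clear and convincing evidence (weight is at least 78): on (i) the weight is 82 less the opposing 4 gives net 78, ≥ 78, so (i) meets the standard.
  All elements met. The burden passes to the board.
At Stage III.2 the board must meet a more-likely-than-not showing (weight is at least 51): on (j) the weight is 48, which does not reach 51, so (j) does not meet the standard.
  The board does not carry Stage III.2.
The analysis ends at Stage III.2; the shareholder prevails on this issue.
Per-issue: Issue I → board; Issue II → shareholder; Issue III → shareholder. The shareholder must prevail on a majority of issues; overall, the shareholder prevails.

shareholder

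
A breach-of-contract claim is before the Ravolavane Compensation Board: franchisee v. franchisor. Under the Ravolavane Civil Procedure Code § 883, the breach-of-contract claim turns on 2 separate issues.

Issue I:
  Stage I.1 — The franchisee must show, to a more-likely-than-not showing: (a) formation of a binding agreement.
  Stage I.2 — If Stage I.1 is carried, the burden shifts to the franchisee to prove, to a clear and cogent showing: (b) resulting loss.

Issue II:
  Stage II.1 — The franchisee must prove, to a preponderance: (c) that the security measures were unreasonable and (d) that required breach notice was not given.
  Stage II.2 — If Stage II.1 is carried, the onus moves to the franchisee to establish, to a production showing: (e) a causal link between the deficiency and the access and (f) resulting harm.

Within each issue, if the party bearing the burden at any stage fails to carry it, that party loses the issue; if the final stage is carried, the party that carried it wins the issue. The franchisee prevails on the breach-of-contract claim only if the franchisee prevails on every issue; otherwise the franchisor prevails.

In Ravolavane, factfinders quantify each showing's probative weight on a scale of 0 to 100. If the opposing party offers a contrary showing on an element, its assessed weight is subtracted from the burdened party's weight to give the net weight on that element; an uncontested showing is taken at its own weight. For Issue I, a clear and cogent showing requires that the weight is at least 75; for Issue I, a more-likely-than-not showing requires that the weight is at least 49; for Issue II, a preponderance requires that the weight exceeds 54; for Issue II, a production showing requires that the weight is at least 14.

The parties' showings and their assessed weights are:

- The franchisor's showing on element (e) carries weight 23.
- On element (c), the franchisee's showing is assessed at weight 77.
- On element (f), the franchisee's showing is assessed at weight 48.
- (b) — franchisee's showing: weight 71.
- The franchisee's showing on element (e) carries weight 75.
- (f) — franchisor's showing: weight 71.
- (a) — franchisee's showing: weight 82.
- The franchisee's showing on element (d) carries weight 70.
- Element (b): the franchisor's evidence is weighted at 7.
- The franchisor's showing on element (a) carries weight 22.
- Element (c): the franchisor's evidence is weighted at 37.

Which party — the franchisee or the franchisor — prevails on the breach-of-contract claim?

— Issue I —
Stage I.1 (franchisee, a more-likely-than-not showing, weight is at least 49): (a) net 82−22=60 ≥ 49 — meets.
  Stage I.1 is satisfied; the franchisee continues to bear the burden.
Stage I.2 (franchisee, a clear and cogent showing, weight is at least 75): (b) net 71−7=64 < 75 — fails.
  Stage I.2 not carried; the franchisee fails its burden.
So the franchisor prevails on this issue.
— Issue II —
At Stage II.1 the franchisee must meet a preponderance (weight exceeds 54): on (c) the weight is 77 less the opposing 37 gives net 40, ≤ 54, so (c) does not meet the standard; on (d) the weight is 70, which does exceed 54, so (d) meets the standard.
  The franchisee does not carry Stage II.1.
The franchisor prevails on this issue.
Per-issue: Issue I → franchisor; Issue II → franchisor. The franchisee must prevail on every issue; overall, the franchisor prevails.

franchisor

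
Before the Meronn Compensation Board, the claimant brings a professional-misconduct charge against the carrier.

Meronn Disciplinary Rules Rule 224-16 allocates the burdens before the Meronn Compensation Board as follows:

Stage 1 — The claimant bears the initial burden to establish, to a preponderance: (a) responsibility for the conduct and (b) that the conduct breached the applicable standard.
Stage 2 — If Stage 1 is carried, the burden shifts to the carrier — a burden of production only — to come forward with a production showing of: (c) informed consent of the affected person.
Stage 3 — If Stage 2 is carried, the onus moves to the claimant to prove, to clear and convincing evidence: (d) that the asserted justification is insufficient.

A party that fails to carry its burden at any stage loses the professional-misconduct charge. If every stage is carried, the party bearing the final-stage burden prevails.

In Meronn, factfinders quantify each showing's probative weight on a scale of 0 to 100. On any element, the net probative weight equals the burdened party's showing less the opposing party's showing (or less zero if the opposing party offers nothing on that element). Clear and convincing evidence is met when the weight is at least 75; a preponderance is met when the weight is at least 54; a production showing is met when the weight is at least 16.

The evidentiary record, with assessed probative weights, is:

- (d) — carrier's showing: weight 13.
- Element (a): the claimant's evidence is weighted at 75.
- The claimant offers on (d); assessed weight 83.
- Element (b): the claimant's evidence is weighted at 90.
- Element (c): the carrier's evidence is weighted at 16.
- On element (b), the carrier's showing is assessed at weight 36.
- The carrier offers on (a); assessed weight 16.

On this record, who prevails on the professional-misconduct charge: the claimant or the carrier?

At Stage 1 the claimant must meet a preponderance (weight is at least 54): on (a) the weight is 75 less the opposing 16 gives net 59, which does reach 54, so (a) meets the standard; on (b) the weight is 90 less the opposing 36 gives net 54, which does reach 54, so (b) meets the standard.
  Stage 1 carried; the burden shifts to the carrier.
At Stage 2 the carrier must meet a production showing (weight is at least 16): on (c) the weight is 16, ≥ 16, so (c) meets the standard.
  All elements met. The burden passes to the claimant.
At Stage 3 the claimant must meet clear and convincing evidence (weight is at least 75): on (d) the weight is 83 less the opposing 13 gives net 70, which does not reach 75, so (d) does not meet the standard.
  Not every element is met, so the claimant fails to carry Stage 3.
The carrier prevails.

carrier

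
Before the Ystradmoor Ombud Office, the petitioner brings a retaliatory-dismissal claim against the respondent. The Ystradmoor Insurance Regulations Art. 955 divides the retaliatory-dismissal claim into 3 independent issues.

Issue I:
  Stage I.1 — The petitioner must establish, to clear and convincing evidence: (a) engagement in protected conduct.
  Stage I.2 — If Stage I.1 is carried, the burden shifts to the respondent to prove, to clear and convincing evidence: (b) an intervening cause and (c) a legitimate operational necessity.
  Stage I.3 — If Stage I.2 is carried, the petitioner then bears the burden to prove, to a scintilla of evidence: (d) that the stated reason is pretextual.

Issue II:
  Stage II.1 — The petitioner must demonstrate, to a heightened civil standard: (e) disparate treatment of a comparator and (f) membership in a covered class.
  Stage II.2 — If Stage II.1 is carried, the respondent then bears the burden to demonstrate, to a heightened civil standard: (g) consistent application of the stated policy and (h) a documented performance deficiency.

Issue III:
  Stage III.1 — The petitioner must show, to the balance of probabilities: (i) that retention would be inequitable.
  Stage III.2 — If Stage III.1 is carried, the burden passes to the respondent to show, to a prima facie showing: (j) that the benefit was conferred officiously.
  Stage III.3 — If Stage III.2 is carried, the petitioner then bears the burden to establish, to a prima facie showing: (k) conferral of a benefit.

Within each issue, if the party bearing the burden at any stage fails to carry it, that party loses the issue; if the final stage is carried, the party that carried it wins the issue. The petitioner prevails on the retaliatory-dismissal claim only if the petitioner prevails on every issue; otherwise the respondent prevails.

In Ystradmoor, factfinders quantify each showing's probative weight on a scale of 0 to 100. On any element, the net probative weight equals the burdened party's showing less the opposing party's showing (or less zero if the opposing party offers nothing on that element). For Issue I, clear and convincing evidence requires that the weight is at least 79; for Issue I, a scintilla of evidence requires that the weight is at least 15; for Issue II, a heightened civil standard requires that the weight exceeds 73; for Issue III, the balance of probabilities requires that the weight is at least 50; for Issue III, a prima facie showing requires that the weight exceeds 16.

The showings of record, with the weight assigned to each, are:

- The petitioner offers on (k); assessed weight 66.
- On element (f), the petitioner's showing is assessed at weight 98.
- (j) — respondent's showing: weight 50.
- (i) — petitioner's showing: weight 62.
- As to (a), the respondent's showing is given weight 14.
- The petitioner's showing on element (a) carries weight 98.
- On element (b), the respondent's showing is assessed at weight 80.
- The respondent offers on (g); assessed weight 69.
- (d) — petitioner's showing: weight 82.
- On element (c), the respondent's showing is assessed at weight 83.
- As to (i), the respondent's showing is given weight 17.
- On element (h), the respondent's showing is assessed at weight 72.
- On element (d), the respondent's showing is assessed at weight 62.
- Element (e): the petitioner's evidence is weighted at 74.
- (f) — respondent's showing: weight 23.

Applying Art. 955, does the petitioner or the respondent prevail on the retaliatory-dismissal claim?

— Issue I —
Stage I.1 — burden on petitioner; standard: clear and convincing evidence (weight is at least 79).
    (a): 98 − 14 = 84 ≥ 79 [met]
  Stage I.1 is satisfied; the onus moves to the respondent.
Stage I.2 — burden on respondent; standard: clear and convincing evidence (weight is at least 79).
    (b): 80 ≥ 79 [met]
    (c): 83 ≥ 79 [met]
  All elements met. The burden passes to the petitioner.
Stage I.3 — burden on petitioner; standard: a scintilla of evidence (weight is at least 15).
    (d): 82 − 62 = 20 ≥ 15 [met]
  The petitioner carries the last stage.
With every stage satisfied, the petitioner prevails on this issue.
— Issue II —
Stage II.1 (petitioner, a heightened civil standard, weight exceeds 73): (e) 74 > 73 — meets; (f) net 98−23=75 > 73 — meets.
  The petitioner carries Stage II.1; the respondent now bears the burden.
Stage II.2 (respondent, a heightened civil standard, weight exceeds 73): (g) 69 ≤ 73 — fails; (h) 72 ≤ 73 — fails.
  Not every element is met, so the respondent fails to carry Stage II.2.
So the petitioner prevails on this issue.
— Issue III —
At Stage III.1 the petitioner must meet the balance of probabilities (weight is at least 50): on (i) the weight is 62 less the opposing 17 gives net 45, which does not reach 50, so (i) does not meet the standard.
  The petitioner does not carry Stage III.1.
So the respondent prevails on this issue.
Per-issue: Issue I → petitioner; Issue II → petitioner; Issue III → respondent. The petitioner must prevail on every issue; overall, the respondent prevails.

respondent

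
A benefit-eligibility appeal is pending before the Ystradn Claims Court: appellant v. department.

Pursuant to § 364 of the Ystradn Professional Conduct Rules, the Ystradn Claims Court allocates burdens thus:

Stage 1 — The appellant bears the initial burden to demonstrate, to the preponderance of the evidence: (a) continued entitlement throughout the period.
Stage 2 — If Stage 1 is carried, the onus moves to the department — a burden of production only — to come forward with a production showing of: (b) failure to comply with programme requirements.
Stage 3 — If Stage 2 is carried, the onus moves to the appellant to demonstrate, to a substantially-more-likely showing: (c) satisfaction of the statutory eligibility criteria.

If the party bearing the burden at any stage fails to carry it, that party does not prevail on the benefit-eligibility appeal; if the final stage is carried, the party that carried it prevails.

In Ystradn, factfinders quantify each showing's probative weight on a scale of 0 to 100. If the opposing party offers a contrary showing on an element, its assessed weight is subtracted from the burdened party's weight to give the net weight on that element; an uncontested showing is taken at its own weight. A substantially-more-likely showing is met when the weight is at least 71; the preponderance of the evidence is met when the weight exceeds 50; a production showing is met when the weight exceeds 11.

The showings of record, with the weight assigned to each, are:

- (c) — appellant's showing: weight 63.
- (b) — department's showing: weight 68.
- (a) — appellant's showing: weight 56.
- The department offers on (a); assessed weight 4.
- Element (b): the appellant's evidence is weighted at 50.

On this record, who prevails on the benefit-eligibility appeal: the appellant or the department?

department

Stage 1 (appellant, the preponderance of the evidence, weight exceeds 50): (a) net 56−4=52 > 50 — meets.
  Stage 1 carried; the burden shifts to the department.
Stage 2 (department, a production showing, weight exceeds 11): (b) net 68−50=18 > 11 — meets.
  The department carries Stage 2; the appellant now bears the burden.
Stage 3 (appellant, a substantially-more-likely showing, weight is at least 71): (c) 63 < 71 — fails.
  The appellant does not carry Stage 3.
The department prevails.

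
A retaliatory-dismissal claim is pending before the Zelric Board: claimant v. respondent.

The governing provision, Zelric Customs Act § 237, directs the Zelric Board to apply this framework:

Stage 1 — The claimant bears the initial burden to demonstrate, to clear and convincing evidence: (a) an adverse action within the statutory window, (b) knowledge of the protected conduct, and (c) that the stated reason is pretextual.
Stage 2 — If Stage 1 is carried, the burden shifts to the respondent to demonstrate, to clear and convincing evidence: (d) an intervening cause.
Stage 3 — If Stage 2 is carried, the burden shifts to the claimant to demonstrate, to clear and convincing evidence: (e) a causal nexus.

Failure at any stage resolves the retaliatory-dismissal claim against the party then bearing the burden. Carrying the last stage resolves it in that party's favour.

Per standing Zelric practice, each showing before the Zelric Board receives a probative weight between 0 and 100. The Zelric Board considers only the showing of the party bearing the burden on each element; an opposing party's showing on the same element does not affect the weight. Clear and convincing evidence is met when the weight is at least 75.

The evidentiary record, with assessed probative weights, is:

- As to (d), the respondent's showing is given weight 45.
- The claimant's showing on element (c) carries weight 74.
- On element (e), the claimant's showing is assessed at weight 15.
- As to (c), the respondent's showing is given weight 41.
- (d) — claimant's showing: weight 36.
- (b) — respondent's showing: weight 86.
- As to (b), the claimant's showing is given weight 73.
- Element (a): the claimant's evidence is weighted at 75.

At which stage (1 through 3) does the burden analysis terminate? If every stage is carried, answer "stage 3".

Stage 1 — burden on claimant; standard: clear and convincing evidence (weight is at least 75).
    (a): 75 ≥ 75 [met]
    (b): 73 (respondent's 86 disregarded) < 75 [not met]
    (c): 74 (respondent's 41 disregarded) < 75 [not met]
  The claimant does not carry Stage 1.
So the respondent prevails.

stage 1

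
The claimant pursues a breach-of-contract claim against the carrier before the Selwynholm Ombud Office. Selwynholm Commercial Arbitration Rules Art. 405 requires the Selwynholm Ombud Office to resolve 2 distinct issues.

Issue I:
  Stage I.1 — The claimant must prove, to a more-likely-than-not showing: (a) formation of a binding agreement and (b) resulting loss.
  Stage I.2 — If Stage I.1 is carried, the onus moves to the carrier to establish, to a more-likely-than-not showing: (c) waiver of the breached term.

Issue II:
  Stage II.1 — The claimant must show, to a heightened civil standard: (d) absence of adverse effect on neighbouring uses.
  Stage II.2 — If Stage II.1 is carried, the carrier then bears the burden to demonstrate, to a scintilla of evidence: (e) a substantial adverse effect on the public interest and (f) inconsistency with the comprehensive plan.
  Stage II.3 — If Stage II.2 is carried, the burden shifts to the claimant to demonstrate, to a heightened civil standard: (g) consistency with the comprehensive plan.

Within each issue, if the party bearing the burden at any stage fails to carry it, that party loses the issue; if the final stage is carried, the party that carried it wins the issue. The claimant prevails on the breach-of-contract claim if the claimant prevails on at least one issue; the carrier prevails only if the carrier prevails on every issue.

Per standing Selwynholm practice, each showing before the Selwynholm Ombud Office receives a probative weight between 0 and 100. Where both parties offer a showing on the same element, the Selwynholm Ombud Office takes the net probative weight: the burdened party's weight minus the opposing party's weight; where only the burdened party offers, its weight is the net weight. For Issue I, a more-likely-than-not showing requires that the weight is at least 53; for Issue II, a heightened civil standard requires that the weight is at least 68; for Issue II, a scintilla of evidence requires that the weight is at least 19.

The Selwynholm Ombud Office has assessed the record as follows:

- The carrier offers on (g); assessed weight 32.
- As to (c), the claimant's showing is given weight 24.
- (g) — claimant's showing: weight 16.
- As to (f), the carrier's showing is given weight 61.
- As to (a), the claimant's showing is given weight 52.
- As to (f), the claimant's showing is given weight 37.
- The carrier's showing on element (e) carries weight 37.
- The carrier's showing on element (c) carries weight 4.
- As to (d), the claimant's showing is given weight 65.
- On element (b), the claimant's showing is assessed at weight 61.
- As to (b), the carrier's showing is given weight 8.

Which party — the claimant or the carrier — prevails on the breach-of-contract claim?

— Issue I —
At Stage I.1 the claimant must meet a more-likely-than-not showing (weight is at least 53): on (a) the weight is 52, < 53, so (a) does not meet the standard; on (b) the weight is 61 less the opposing 8 gives net 53, which does reach 53, so (b) meets the standard.
  The claimant does not carry Stage I.1.
So the carrier prevails on this issue.
— Issue II —
Stage II.1 — burden on claimant; standard: a heightened civil standard (weight is at least 68).
    (d): 65 < 68 [not met]
  The claimant does not carry Stage II.1.
The analysis ends at Stage II.1; the carrier prevails on this issue.
Per-issue: Issue I → carrier; Issue II → carrier. The claimant must prevail on at least one issue; overall, the carrier prevails.

carrier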